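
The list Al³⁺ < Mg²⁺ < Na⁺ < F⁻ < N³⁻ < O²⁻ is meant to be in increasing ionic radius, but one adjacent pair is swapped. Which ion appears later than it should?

O²⁻

Scanning neighbour by neighbour, only N³⁻/O²⁻ violates a trend: both have 10 electrons but Z(O)=8 > Z(N)=7, so O²⁻ should be the smaller of the two. That makes O²⁻ the one sitting a position late relative to where it belongs.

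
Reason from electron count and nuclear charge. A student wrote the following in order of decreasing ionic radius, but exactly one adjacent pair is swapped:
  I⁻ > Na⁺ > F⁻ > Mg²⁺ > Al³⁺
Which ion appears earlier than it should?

Scanning neighbour by neighbour, only Na⁺/F⁻ violates a trend: Na⁺ and F⁻ share 10 electrons; the higher nuclear charge on Na (Z=11) contracts it more, so Na⁺ < F⁻. That makes Na⁺ the one sitting a position early relative to where it belongs.

Na⁺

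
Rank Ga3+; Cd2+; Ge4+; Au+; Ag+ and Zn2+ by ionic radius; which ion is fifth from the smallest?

Ag+

Work out protons and electrons: Ge4+: 28 e⁻, Z=32, Ga3+: 28 e⁻, Z=31, Zn2+: 28 e⁻, Z=30, Cd2+: 46 e⁻, Z=48, Ag+: 46 e⁻, Z=47, Au+: 78 e⁻, Z=79. Ge4+ < Ga3+ (both 28 e⁻, Z=32>31); Ga3+ < Zn2+ (isoelectronic, higher Z=31 is smaller); Zn2+ < Cd2+ (same group, 1 shell fewer); Cd2+ < Ag+ (both 46 e⁻, Z=48>47); Ag+ < Au+ (same group, period 5 vs 6).
So the order is Ge4+ < Ga3+ < Zn2+ < Cd2+ < Ag+ < Au+; the 5th-smallest ion is Ag+.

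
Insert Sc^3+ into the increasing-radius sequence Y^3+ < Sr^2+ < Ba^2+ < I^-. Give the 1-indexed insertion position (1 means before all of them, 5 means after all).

Tabulating Z and e⁻: Sc^3+ has 18 e⁻ (Z=21), Y^3+ has 36 e⁻ (Z=39), Sr^2+ has 36 e⁻ (Z=38), Ba^2+ has 54 e⁻ (Z=56), I^- has 54 e⁻ (Z=53). Sc^3+ < Y^3+ (same group, 1 shell fewer); Y^3+ < Sr^2+ (both 36 e⁻, Z=39>38); Sr^2+ < Ba^2+ (same group, 1 shell fewer); Ba^2+ < I^- (isoelectronic, higher Z=56 is smaller).
The complete sequence is Sc^3+ < Y^3+ < Sr^2+ < Ba^2+ < I^-. Sc^3+ sits at position 1.

1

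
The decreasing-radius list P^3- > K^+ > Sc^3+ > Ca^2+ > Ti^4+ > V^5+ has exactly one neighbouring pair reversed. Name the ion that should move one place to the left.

Ca^2+

The pair Sc^3+, Ca^2+ is the wrong way round — both have 18 electrons but Z(Sc)=21 > Z(Ca)=20, so Sc^3+ should be the smaller of the two. All other adjacent pairs agree with periodic trends, so Ca^2+ is the misplaced ion.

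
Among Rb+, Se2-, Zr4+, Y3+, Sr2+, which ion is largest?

Each ion has 36 electrons. The ranking follows nuclear charge in reverse — greater Z gives a smaller radius. Zr4+ (Z=40), Y3+ (Z=39), Sr2+ (Z=38), Rb+ (Z=37), Se2- (Z=34).

Se2-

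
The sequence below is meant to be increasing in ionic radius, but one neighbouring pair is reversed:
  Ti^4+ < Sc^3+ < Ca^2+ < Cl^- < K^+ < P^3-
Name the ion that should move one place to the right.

Cl^-

Scanning neighbour by neighbour, only Cl^-/K^+ violates a trend: K^+ and Cl^- share 18 electrons; the higher nuclear charge on K (Z=19) contracts it more, so K^+ < Cl^-. That makes Cl^- the one sitting a position early relative to where it belongs.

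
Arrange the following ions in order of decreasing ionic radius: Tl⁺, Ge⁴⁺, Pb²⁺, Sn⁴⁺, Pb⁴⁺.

Tabulating Z and e⁻: Ge⁴⁺ (Z=32, 28 e⁻), Sn⁴⁺ (Z=50, 46 e⁻), Pb⁴⁺ (Z=82, 78 e⁻), Pb²⁺ (Z=82, 80 e⁻), Tl⁺ (Z=81, 80 e⁻). Ge⁴⁺ < Sn⁴⁺ (same group, period 4 vs 5); Sn⁴⁺ < Pb⁴⁺ (same group, 1 shell fewer); Pb⁴⁺ < Pb²⁺ (higher charge on the same element); Pb²⁺ < Tl⁺ (isoelectronic, higher Z=82 is smaller).

Tl⁺ > Pb²⁺ > Pb⁴⁺ > Sn⁴⁺ > Ge⁴⁺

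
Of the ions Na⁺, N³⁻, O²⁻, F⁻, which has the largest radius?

N³⁻

These species are isoelectronic with 10 electrons. The only difference is the number of protons: Na⁺ (Z=11), F⁻ (Z=9), O²⁻ (Z=8), N³⁻ (Z=7). The strongest nuclear pull (Na⁺) gives the smallest ion.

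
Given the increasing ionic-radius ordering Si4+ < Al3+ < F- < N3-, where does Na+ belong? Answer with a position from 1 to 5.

3

Each ion has 10 electrons. The ranking follows nuclear charge in reverse — greater Z gives a smaller radius. Si4+ (Z=14), Al3+ (Z=13), Na+ (Z=11), F- (Z=9), N3- (Z=7).
With Na+ included the full order is Si4+ < Al3+ < Na+ < F- < N3-, so it takes position 3.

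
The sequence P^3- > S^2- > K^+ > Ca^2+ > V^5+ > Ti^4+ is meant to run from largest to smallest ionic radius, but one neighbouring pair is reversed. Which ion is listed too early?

V^5+

Check each adjacent pair. V^5+ and Ti^4+ are reversed: they are isoelectronic (18 e⁻) and V has more protons than Ti (23 vs 22), making V^5+ smaller. No other neighbouring pair contradicts the periodic trends, so V^5+ is the ion listed too early.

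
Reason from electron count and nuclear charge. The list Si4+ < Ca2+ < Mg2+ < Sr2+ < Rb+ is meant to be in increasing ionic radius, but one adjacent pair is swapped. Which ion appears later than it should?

Mg2+

Check each adjacent pair. Ca2+ and Mg2+ are reversed: same group and charge — period 3 sits above period 4, so Mg2+ is smaller. No other neighbouring pair contradicts the periodic trends, so Mg2+ is the ion listed too late.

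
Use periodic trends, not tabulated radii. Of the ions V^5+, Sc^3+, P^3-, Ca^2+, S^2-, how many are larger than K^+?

2

All of these have 18 electrons (isoelectronic). With the same electron cloud, the ion with the most protons pulls it in tightest. Nuclear charges: V^5+ (Z=23), Sc^3+ (Z=21), Ca^2+ (Z=20), K^+ (Z=19), S^2- (Z=16), P^3- (Z=15). Highest Z is smallest.
Placing each against K^+: smaller — V^5+, Sc^3+, Ca^2+; larger — S^2-, P^3-. Count: 2.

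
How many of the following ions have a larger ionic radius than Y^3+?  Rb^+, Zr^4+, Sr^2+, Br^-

3

All of these have 36 electrons (isoelectronic). With the same electron cloud, the ion with the most protons pulls it in tightest. Nuclear charges: Zr^4+ (Z=40), Y^3+ (Z=39), Sr^2+ (Z=38), Rb^+ (Z=37), Br^- (Z=35). Highest Z is smallest.
Ordering all of them (including Y^3+) by radius gives Zr^4+ < Y^3+ < Sr^2+ < Rb^+ < Br^-. So 3 are larger.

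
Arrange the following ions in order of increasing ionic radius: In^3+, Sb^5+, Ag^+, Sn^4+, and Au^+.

Sb^5+ (Z=51, 46 e⁻), Sn^4+ (Z=50, 46 e⁻), In^3+ (Z=49, 46 e⁻), Ag^+ (Z=47, 46 e⁻), Au^+ (Z=79, 78 e⁻). Sb^5+ < Sn^4+ (both 46 e⁻, Z=51>50); Sn^4+ < In^3+ (isoelectronic, higher Z=50 is smaller); In^3+ < Ag^+ (isoelectronic, higher Z=49 is smaller); Ag^+ < Au^+ (same group, 1 shell fewer).

Sb^5+ < Sn^4+ < In^3+ < Ag^+ < Au^+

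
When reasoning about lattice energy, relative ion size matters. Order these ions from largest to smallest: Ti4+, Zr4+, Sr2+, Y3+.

First list Z and electron count for each: Ti4+: 18 e⁻, Z=22, Zr4+: 36 e⁻, Z=40, Y3+: 36 e⁻, Z=39, Sr2+: 36 e⁻, Z=38. Ti4+ < Zr4+ (same group, 1 shell fewer); Zr4+ < Y3+ (both 36 e⁻, Z=40>39); Y3+ < Sr2+ (both 36 e⁻, Z=39>38).

Sr2+ > Y3+ > Zr4+ > Ti4+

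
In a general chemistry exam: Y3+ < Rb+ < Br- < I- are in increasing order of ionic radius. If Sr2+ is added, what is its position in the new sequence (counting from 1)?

2

Work out protons and electrons: Y3+ (Z=39, 36 e⁻), Sr2+ (Z=38, 36 e⁻), Rb+ (Z=37, 36 e⁻), Br- (Z=35, 36 e⁻), I- (Z=53, 54 e⁻). Y3+ < Sr2+ (isoelectronic, higher Z=39 is smaller); Sr2+ < Rb+ (isoelectronic, higher Z=38 is smaller); Rb+ < Br- (both 36 e⁻, Z=37>35); Br- < I- (same group, 1 shell fewer).
The complete sequence is Y3+ < Sr2+ < Rb+ < Br- < I-. Sr2+ sits at position 2.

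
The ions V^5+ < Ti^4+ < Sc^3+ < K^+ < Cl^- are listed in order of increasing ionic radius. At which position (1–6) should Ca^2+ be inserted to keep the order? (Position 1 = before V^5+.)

4

These species are isoelectronic with 18 electrons. The only difference is the number of protons: V^5+ (Z=23), Ti^4+ (Z=22), Sc^3+ (Z=21), Ca^2+ (Z=20), K^+ (Z=19), Cl^- (Z=17). The strongest nuclear pull (V^5+) gives the smallest ion.
Merged order: V^5+ < Ti^4+ < Sc^3+ < Ca^2+ < K^+ < Cl^- — Ca^2+ is number 4.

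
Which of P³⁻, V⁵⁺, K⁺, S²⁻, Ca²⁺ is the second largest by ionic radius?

Isoelectronic series (18 e⁻ each). Size is set by nuclear charge: more protons means a smaller ion. V⁵⁺ (Z=23), Ca²⁺ (Z=20), K⁺ (Z=19), S²⁻ (Z=16), P³⁻ (Z=15).
That gives V⁵⁺ < Ca²⁺ < K⁺ < S²⁻ < P³⁻. From the largest end, number 2 is S²⁻.

S²⁻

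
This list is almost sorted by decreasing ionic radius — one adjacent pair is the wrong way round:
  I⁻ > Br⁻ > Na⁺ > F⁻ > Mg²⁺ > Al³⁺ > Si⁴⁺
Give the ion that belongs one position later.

Na⁺

Scanning neighbour by neighbour, only Na⁺/F⁻ violates a trend: both have 10 electrons but Z(Na)=11 > Z(F)=9, so Na⁺ should be the smaller of the two. That makes Na⁺ the one sitting a position early relative to where it belongs.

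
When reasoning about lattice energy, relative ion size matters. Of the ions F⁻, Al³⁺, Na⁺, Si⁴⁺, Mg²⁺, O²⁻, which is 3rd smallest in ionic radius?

These species are isoelectronic with 10 electrons. The only difference is the number of protons: Si⁴⁺ (Z=14), Al³⁺ (Z=13), Mg²⁺ (Z=12), Na⁺ (Z=11), F⁻ (Z=9), O²⁻ (Z=8). The strongest nuclear pull (Si⁴⁺) gives the smallest ion.
Ordering: Si⁴⁺ < Al³⁺ < Mg²⁺ < Na⁺ < F⁻ < O²⁻. The 3rd smallest is Mg²⁺.

Mg²⁺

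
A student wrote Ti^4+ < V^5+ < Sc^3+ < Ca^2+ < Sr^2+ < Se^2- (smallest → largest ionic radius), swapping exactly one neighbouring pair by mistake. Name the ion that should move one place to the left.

V^5+

Check each adjacent pair. Ti^4+ and V^5+ are reversed: V^5+ and Ti^4+ share 18 electrons; the higher nuclear charge on V (Z=23) contracts it more, so V^5+ < Ti^4+. No other neighbouring pair contradicts the periodic trends, so V^5+ is the ion listed too late.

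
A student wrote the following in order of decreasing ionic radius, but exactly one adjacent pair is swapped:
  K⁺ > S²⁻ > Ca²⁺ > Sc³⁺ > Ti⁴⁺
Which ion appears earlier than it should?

K⁺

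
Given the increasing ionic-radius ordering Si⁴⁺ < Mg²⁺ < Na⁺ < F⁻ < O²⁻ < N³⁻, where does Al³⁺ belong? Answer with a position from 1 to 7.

All of these have 10 electrons (isoelectronic). With the same electron cloud, the ion with the most protons pulls it in tightest. Nuclear charges: Si⁴⁺ (Z=14), Al³⁺ (Z=13), Mg²⁺ (Z=12), Na⁺ (Z=11), F⁻ (Z=9), O²⁻ (Z=8), N³⁻ (Z=7). Highest Z is smallest.
The complete sequence is Si⁴⁺ < Al³⁺ < Mg²⁺ < Na⁺ < F⁻ < O²⁻ < N³⁻. Al³⁺ sits at position 2.

2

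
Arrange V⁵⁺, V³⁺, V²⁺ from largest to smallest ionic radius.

V²⁺ > V³⁺ > V⁵⁺

These are all V ions. Removing more electrons (higher positive charge) pulls the remaining electrons in closer, so V⁵⁺ is smallest and V²⁺ is largest.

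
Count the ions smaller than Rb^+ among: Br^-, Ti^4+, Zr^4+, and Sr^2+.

Work out protons and electrons: Ti^4+: 18 e⁻, Z=22, Zr^4+: 36 e⁻, Z=40, Sr^2+: 36 e⁻, Z=38, Rb^+: 36 e⁻, Z=37, Br^-: 36 e⁻, Z=35. Ti^4+ < Zr^4+ (same group, 1 shell fewer); Zr^4+ < Sr^2+ (isoelectronic, higher Z=40 is smaller); Sr^2+ < Rb^+ (both 36 e⁻, Z=38>37); Rb^+ < Br^- (isoelectronic, higher Z=37 is smaller).
Placing each against Rb^+: smaller — Ti^4+, Zr^4+, Sr^2+; larger — Br^-. That's 3.

3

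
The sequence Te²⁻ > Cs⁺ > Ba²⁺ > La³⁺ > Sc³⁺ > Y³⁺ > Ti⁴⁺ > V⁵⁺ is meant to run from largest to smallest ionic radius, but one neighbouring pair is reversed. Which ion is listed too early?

Check each adjacent pair. Sc³⁺ and Y³⁺ are reversed: Sc³⁺ and Y³⁺ are in one column with the same charge; the lighter period-4 ion has one fewer shell and is smaller. No other neighbouring pair contradicts the periodic trends, so Sc³⁺ is the ion listed too early.

Sc³⁺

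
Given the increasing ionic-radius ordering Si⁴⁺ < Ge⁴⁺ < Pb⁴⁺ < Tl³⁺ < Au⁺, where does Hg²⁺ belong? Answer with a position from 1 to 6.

5

Work out protons and electrons: Si⁴⁺ (Z=14, 10 e⁻), Ge⁴⁺ (Z=32, 28 e⁻), Pb⁴⁺ (Z=82, 78 e⁻), Tl³⁺ (Z=81, 78 e⁻), Hg²⁺ (Z=80, 78 e⁻), Au⁺ (Z=79, 78 e⁻). Si⁴⁺ < Ge⁴⁺ (same group, period 3 vs 4); Ge⁴⁺ < Pb⁴⁺ (same group, 2 shells fewer); Pb⁴⁺ < Tl³⁺ (isoelectronic, higher Z=82 is smaller); Tl³⁺ < Hg²⁺ (both 78 e⁻, Z=81>80); Hg²⁺ < Au⁺ (both 78 e⁻, Z=80>79).
Merged order: Si⁴⁺ < Ge⁴⁺ < Pb⁴⁺ < Tl³⁺ < Hg²⁺ < Au⁺ — Hg²⁺ is number 5.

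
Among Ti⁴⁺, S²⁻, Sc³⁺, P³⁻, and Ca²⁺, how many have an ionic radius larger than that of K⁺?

2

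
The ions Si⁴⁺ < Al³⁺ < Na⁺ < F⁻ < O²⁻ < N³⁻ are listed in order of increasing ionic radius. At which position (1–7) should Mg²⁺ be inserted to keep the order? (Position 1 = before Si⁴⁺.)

3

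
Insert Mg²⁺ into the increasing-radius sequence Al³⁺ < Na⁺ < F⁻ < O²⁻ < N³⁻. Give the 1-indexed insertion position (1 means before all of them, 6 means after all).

Isoelectronic series (10 e⁻ each). Size is set by nuclear charge: more protons means a smaller ion. Al³⁺ (Z=13), Mg²⁺ (Z=12), Na⁺ (Z=11), F⁻ (Z=9), O²⁻ (Z=8), N³⁻ (Z=7).
The complete sequence is Al³⁺ < Mg²⁺ < Na⁺ < F⁻ < O²⁻ < N³⁻. Mg²⁺ sits at position 2.

2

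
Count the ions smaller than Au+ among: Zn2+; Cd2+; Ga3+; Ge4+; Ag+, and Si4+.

First list Z and electron count for each: Si4+: 10 e⁻, Z=14, Ge4+: 28 e⁻, Z=32, Ga3+: 28 e⁻, Z=31, Zn2+: 28 e⁻, Z=30, Cd2+: 46 e⁻, Z=48, Ag+: 46 e⁻, Z=47, Au+: 78 e⁻, Z=79. Si4+ < Ge4+ (same group, 1 shell fewer); Ge4+ < Ga3+ (both 28 e⁻, Z=32>31); Ga3+ < Zn2+ (isoelectronic, higher Z=31 is smaller); Zn2+ < Cd2+ (same group, period 4 vs 5); Cd2+ < Ag+ (isoelectronic, higher Z=48 is smaller); Ag+ < Au+ (same group, 1 shell fewer).
Placing each against Au+: smaller — Si4+, Ge4+, Ga3+, Zn2+, Cd2+, Ag+; larger — none. Count: 6.

6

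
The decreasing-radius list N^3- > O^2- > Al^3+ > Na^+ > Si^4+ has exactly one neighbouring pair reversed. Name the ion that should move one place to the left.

Check each adjacent pair. Al^3+ and Na^+ are reversed: both have 10 electrons but Z(Al)=13 > Z(Na)=11, so Al^3+ should be the smaller of the two. No other neighbouring pair contradicts the periodic trends, so Na^+ is the ion listed too late.

Na^+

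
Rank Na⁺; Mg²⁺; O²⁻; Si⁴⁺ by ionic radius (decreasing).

O²⁻ > Na⁺ > Mg²⁺ > Si⁴⁺

Isoelectronic series (10 e⁻ each). Size is set by nuclear charge: more protons means a smaller ion. Si⁴⁺ (Z=14), Mg²⁺ (Z=12), Na⁺ (Z=11), O²⁻ (Z=8).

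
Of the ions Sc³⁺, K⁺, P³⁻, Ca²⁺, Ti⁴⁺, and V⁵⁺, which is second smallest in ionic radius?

Ti⁴⁺

Each ion has 18 electrons. The ranking follows nuclear charge in reverse — greater Z gives a smaller radius. V⁵⁺ (Z=23), Ti⁴⁺ (Z=22), Sc³⁺ (Z=21), Ca²⁺ (Z=20), K⁺ (Z=19), P³⁻ (Z=15).
So the order is V⁵⁺ < Ti⁴⁺ < Sc³⁺ < Ca²⁺ < K⁺ < P³⁻; the 2nd-smallest ion is Ti⁴⁺.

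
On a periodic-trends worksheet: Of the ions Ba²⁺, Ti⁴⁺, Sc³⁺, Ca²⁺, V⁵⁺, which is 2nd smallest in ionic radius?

First list Z and electron count for each: V⁵⁺ has 18 e⁻ (Z=23), Ti⁴⁺ has 18 e⁻ (Z=22), Sc³⁺ has 18 e⁻ (Z=21), Ca²⁺ has 18 e⁻ (Z=20), Ba²⁺ has 54 e⁻ (Z=56). V⁵⁺ < Ti⁴⁺ (both 18 e⁻, Z=23>22); Ti⁴⁺ < Sc³⁺ (isoelectronic, higher Z=22 is smaller); Sc³⁺ < Ca²⁺ (isoelectronic, higher Z=21 is smaller); Ca²⁺ < Ba²⁺ (same group, 2 shells fewer).
So the order is V⁵⁺ < Ti⁴⁺ < Sc³⁺ < Ca²⁺ < Ba²⁺; the 2nd-smallest ion is Ti⁴⁺.

Ti⁴⁺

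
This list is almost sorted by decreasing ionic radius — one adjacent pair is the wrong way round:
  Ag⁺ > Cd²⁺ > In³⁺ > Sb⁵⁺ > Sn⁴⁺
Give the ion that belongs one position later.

The pair Sb⁵⁺, Sn⁴⁺ is the wrong way round — both have 46 electrons but Z(Sb)=51 > Z(Sn)=50, so Sb⁵⁺ should be the smaller of the two. All other adjacent pairs agree with periodic trends, so Sb⁵⁺ is the misplaced ion.

Sb⁵⁺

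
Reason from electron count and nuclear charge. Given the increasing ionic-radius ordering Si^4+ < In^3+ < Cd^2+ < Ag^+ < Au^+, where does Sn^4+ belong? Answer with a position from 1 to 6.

Tabulating Z and e⁻: Si^4+ (Z=14, 10 e⁻), Sn^4+ (Z=50, 46 e⁻), In^3+ (Z=49, 46 e⁻), Cd^2+ (Z=48, 46 e⁻), Ag^+ (Z=47, 46 e⁻), Au^+ (Z=79, 78 e⁻). Si^4+ < Sn^4+ (same group, period 3 vs 5); Sn^4+ < In^3+ (both 46 e⁻, Z=50>49); In^3+ < Cd^2+ (isoelectronic, higher Z=49 is smaller); Cd^2+ < Ag^+ (both 46 e⁻, Z=48>47); Ag^+ < Au^+ (same group, 1 shell fewer).
The complete sequence is Si^4+ < Sn^4+ < In^3+ < Cd^2+ < Ag^+ < Au^+. Sn^4+ sits at position 2.

2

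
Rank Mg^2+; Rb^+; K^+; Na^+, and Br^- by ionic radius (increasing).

Tabulating Z and e⁻: Mg^2+: 10 e⁻, Z=12, Na^+: 10 e⁻, Z=11, K^+: 18 e⁻, Z=19, Rb^+: 36 e⁻, Z=37, Br^-: 36 e⁻, Z=35. Mg^2+ < Na^+ (both 10 e⁻, Z=12>11); Na^+ < K^+ (same group, period 3 vs 4); K^+ < Rb^+ (same group, 1 shell fewer); Rb^+ < Br^- (isoelectronic, higher Z=37 is smaller).

Mg^2+ < Na^+ < K^+ < Rb^+ < Br^-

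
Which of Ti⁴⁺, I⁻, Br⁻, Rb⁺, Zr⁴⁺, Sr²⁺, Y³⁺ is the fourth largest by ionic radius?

Sr²⁺

Electron counts and nuclear charges: Ti⁴⁺ has 18 e⁻ (Z=22), Zr⁴⁺ has 36 e⁻ (Z=40), Y³⁺ has 36 e⁻ (Z=39), Sr²⁺ has 36 e⁻ (Z=38), Rb⁺ has 36 e⁻ (Z=37), Br⁻ has 36 e⁻ (Z=35), I⁻ has 54 e⁻ (Z=53). Ti⁴⁺ < Zr⁴⁺ (same group, period 4 vs 5); Zr⁴⁺ < Y³⁺ (isoelectronic, higher Z=40 is smaller); Y³⁺ < Sr²⁺ (isoelectronic, higher Z=39 is smaller); Sr²⁺ < Rb⁺ (isoelectronic, higher Z=38 is smaller); Rb⁺ < Br⁻ (isoelectronic, higher Z=37 is smaller); Br⁻ < I⁻ (same group, 1 shell fewer).
That gives Ti⁴⁺ < Zr⁴⁺ < Y³⁺ < Sr²⁺ < Rb⁺ < Br⁻ < I⁻. From the largest end, number 4 is Sr²⁺.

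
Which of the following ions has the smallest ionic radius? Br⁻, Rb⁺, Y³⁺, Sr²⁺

Y³⁺

Each ion has 36 electrons. The ranking follows nuclear charge in reverse — greater Z gives a smaller radius. Y³⁺ (Z=39), Sr²⁺ (Z=38), Rb⁺ (Z=37), Br⁻ (Z=35).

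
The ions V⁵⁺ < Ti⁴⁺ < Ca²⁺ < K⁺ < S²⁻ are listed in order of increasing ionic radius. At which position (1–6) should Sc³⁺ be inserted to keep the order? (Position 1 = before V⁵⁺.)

These species are isoelectronic with 18 electrons. The only difference is the number of protons: V⁵⁺ (Z=23), Ti⁴⁺ (Z=22), Sc³⁺ (Z=21), Ca²⁺ (Z=20), K⁺ (Z=19), S²⁻ (Z=16). The strongest nuclear pull (V⁵⁺) gives the smallest ion.
Merged order: V⁵⁺ < Ti⁴⁺ < Sc³⁺ < Ca²⁺ < K⁺ < S²⁻ — Sc³⁺ is number 3.

3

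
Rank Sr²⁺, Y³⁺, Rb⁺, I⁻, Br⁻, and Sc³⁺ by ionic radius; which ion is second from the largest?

Br⁻

Work out protons and electrons: Sc³⁺: 18 e⁻, Z=21, Y³⁺: 36 e⁻, Z=39, Sr²⁺: 36 e⁻, Z=38, Rb⁺: 36 e⁻, Z=37, Br⁻: 36 e⁻, Z=35, I⁻: 54 e⁻, Z=53. Sc³⁺ < Y³⁺ (same group, period 4 vs 5); Y³⁺ < Sr²⁺ (both 36 e⁻, Z=39>38); Sr²⁺ < Rb⁺ (both 36 e⁻, Z=38>37); Rb⁺ < Br⁻ (isoelectronic, higher Z=37 is smaller); Br⁻ < I⁻ (same group, period 4 vs 5).
That gives Sc³⁺ < Y³⁺ < Sr²⁺ < Rb⁺ < Br⁻ < I⁻. From the largest end, number 2 is Br⁻.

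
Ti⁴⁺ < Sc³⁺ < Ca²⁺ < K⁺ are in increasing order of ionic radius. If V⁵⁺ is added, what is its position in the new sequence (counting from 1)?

These species are isoelectronic with 18 electrons. The only difference is the number of protons: V⁵⁺ (Z=23), Ti⁴⁺ (Z=22), Sc³⁺ (Z=21), Ca²⁺ (Z=20), K⁺ (Z=19). The strongest nuclear pull (V⁵⁺) gives the smallest ion.
Merged order: V⁵⁺ < Ti⁴⁺ < Sc³⁺ < Ca²⁺ < K⁺ — V⁵⁺ is number 1.

1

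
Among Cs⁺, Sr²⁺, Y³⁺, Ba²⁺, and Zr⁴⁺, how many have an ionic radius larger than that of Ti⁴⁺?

5

Ti⁴⁺: 18 e⁻, Z=22, Zr⁴⁺: 36 e⁻, Z=40, Y³⁺: 36 e⁻, Z=39, Sr²⁺: 36 e⁻, Z=38, Ba²⁺: 54 e⁻, Z=56, Cs⁺: 54 e⁻, Z=55. Ti⁴⁺ < Zr⁴⁺ (same group, period 4 vs 5); Zr⁴⁺ < Y³⁺ (both 36 e⁻, Z=40>39); Y³⁺ < Sr²⁺ (isoelectronic, higher Z=39 is smaller); Sr²⁺ < Ba²⁺ (same group, 1 shell fewer); Ba²⁺ < Cs⁺ (isoelectronic, higher Z=56 is smaller).
Relative to Ti⁴⁺, the ions that are larger are Zr⁴⁺, Y³⁺, Sr²⁺, Ba²⁺, Cs⁺. So 5 are larger.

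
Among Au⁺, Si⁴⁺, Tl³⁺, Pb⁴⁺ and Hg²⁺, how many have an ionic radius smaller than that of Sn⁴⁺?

1

Tabulating Z and e⁻: Si⁴⁺ has 10 e⁻ (Z=14), Sn⁴⁺ has 46 e⁻ (Z=50), Pb⁴⁺ has 78 e⁻ (Z=82), Tl³⁺ has 78 e⁻ (Z=81), Hg²⁺ has 78 e⁻ (Z=80), Au⁺ has 78 e⁻ (Z=79). Si⁴⁺ < Sn⁴⁺ (same group, period 3 vs 5); Sn⁴⁺ < Pb⁴⁺ (same group, period 5 vs 6); Pb⁴⁺ < Tl³⁺ (isoelectronic, higher Z=82 is smaller); Tl³⁺ < Hg²⁺ (both 78 e⁻, Z=81>80); Hg²⁺ < Au⁺ (isoelectronic, higher Z=80 is smaller).
Relative to Sn⁴⁺, the ions that are smaller are Si⁴⁺. Count: 1.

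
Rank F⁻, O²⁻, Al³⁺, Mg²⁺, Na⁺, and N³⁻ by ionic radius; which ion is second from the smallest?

Isoelectronic series (10 e⁻ each). Size is set by nuclear charge: more protons means a smaller ion. Al³⁺ (Z=13), Mg²⁺ (Z=12), Na⁺ (Z=11), F⁻ (Z=9), O²⁻ (Z=8), N³⁻ (Z=7).
Full ascending order: Al³⁺ < Mg²⁺ < Na⁺ < F⁻ < O²⁻ < N³⁻. Counting from the smallest, position 2 is Mg²⁺.

Mg²⁺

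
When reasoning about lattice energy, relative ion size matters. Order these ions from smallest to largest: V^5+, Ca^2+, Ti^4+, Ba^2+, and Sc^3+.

Work out protons and electrons: V^5+ has 18 e⁻ (Z=23), Ti^4+ has 18 e⁻ (Z=22), Sc^3+ has 18 e⁻ (Z=21), Ca^2+ has 18 e⁻ (Z=20), Ba^2+ has 54 e⁻ (Z=56). V^5+ < Ti^4+ (both 18 e⁻, Z=23>22); Ti^4+ < Sc^3+ (both 18 e⁻, Z=22>21); Sc^3+ < Ca^2+ (isoelectronic, higher Z=21 is smaller); Ca^2+ < Ba^2+ (same group, period 4 vs 6).

V^5+ < Ti^4+ < Sc^3+ < Ca^2+ < Ba^2+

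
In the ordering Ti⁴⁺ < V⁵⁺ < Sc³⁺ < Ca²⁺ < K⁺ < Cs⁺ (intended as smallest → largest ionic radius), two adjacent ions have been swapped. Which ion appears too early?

Ti⁴⁺

Check each adjacent pair. Ti⁴⁺ and V⁵⁺ are reversed: they are isoelectronic (18 e⁻) and V has more protons than Ti (23 vs 22), making V⁵⁺ smaller. No other neighbouring pair contradicts the periodic trends, so Ti⁴⁺ is the ion listed too early.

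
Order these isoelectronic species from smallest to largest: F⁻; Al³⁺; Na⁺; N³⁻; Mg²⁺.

Al³⁺ < Mg²⁺ < Na⁺ < F⁻ < N³⁻

Each ion has 10 electrons. The ranking follows nuclear charge in reverse — greater Z gives a smaller radius. Al³⁺ (Z=13), Mg²⁺ (Z=12), Na⁺ (Z=11), F⁻ (Z=9), N³⁻ (Z=7).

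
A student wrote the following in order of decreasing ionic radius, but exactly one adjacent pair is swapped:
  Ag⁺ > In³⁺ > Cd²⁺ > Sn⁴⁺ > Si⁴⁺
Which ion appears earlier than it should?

In³⁺

Compare adjacent ions: both have 46 electrons but Z(In)=49 > Z(Cd)=48, so In³⁺ should be the smaller of the two — yet in this decreasing list In³⁺ sits before Cd²⁺. Nothing else is reversed, so In³⁺ should move one place to the right.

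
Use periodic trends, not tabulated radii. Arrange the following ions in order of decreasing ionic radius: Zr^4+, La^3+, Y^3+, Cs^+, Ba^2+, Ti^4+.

First list Z and electron count for each: Ti^4+: 18 e⁻, Z=22, Zr^4+: 36 e⁻, Z=40, Y^3+: 36 e⁻, Z=39, La^3+: 54 e⁻, Z=57, Ba^2+: 54 e⁻, Z=56, Cs^+: 54 e⁻, Z=55. Ti^4+ < Zr^4+ (same group, period 4 vs 5); Zr^4+ < Y^3+ (both 36 e⁻, Z=40>39); Y^3+ < La^3+ (same group, 1 shell fewer); La^3+ < Ba^2+ (both 54 e⁻, Z=57>56); Ba^2+ < Cs^+ (isoelectronic, higher Z=56 is smaller).

Cs^+ > Ba^2+ > La^3+ > Y^3+ > Zr^4+ > Ti^4+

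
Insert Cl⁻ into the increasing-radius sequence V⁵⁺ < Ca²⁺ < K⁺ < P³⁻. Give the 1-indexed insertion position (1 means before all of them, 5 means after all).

4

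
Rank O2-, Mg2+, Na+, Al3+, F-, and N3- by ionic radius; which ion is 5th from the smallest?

O2-

All of these have 10 electrons (isoelectronic). With the same electron cloud, the ion with the most protons pulls it in tightest. Nuclear charges: Al3+ (Z=13), Mg2+ (Z=12), Na+ (Z=11), F- (Z=9), O2- (Z=8), N3- (Z=7). Highest Z is smallest.
That gives Al3+ < Mg2+ < Na+ < F- < O2- < N3-. From the smallest end, number 5 is O2-.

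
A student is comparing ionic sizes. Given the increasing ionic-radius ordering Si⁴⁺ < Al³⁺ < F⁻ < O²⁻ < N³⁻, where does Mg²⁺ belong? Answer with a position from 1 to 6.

3

Isoelectronic series (10 e⁻ each). Size is set by nuclear charge: more protons means a smaller ion. Si⁴⁺ (Z=14), Al³⁺ (Z=13), Mg²⁺ (Z=12), F⁻ (Z=9), O²⁻ (Z=8), N³⁻ (Z=7).
Putting Mg²⁺ in gives Si⁴⁺ < Al³⁺ < Mg²⁺ < F⁻ < O²⁻ < N³⁻; it lands at slot 3.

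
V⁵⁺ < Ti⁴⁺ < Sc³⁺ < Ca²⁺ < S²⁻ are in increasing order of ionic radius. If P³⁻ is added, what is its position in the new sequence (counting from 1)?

6

These species are isoelectronic with 18 electrons. The only difference is the number of protons: V⁵⁺ (Z=23), Ti⁴⁺ (Z=22), Sc³⁺ (Z=21), Ca²⁺ (Z=20), S²⁻ (Z=16), P³⁻ (Z=15). The strongest nuclear pull (V⁵⁺) gives the smallest ion.
With P³⁻ included the full order is V⁵⁺ < Ti⁴⁺ < Sc³⁺ < Ca²⁺ < S²⁻ < P³⁻, so it takes position 6.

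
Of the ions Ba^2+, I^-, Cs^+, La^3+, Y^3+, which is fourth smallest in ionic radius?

Cs^+

Work out protons and electrons: Y^3+ has 36 e⁻ (Z=39), La^3+ has 54 e⁻ (Z=57), Ba^2+ has 54 e⁻ (Z=56), Cs^+ has 54 e⁻ (Z=55), I^- has 54 e⁻ (Z=53). Y^3+ < La^3+ (same group, period 5 vs 6); La^3+ < Ba^2+ (both 54 e⁻, Z=57>56); Ba^2+ < Cs^+ (both 54 e⁻, Z=56>55); Cs^+ < I^- (both 54 e⁻, Z=55>53).
That gives Y^3+ < La^3+ < Ba^2+ < Cs^+ < I^-. From the smallest end, number 4 is Cs^+.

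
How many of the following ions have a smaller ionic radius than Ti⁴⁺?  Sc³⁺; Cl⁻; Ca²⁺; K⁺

0

All of these have 18 electrons (isoelectronic). With the same electron cloud, the ion with the most protons pulls it in tightest. Nuclear charges: Ti⁴⁺ (Z=22), Sc³⁺ (Z=21), Ca²⁺ (Z=20), K⁺ (Z=19), Cl⁻ (Z=17). Highest Z is smallest.
Relative to Ti⁴⁺, the ions that are smaller are none. So 0 are smaller.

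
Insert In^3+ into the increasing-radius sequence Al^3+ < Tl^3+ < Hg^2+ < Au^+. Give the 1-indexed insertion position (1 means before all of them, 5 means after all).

2

Work out protons and electrons: Al^3+ (Z=13, 10 e⁻), In^3+ (Z=49, 46 e⁻), Tl^3+ (Z=81, 78 e⁻), Hg^2+ (Z=80, 78 e⁻), Au^+ (Z=79, 78 e⁻). Al^3+ < In^3+ (same group, 2 shells fewer); In^3+ < Tl^3+ (same group, 1 shell fewer); Tl^3+ < Hg^2+ (isoelectronic, higher Z=81 is smaller); Hg^2+ < Au^+ (isoelectronic, higher Z=80 is smaller).
Putting In^3+ in gives Al^3+ < In^3+ < Tl^3+ < Hg^2+ < Au^+; it lands at slot 2.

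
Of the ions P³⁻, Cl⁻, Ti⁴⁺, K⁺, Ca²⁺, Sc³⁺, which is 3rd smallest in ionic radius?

Ca²⁺

Each ion has 18 electrons. The ranking follows nuclear charge in reverse — greater Z gives a smaller radius. Ti⁴⁺ (Z=22), Sc³⁺ (Z=21), Ca²⁺ (Z=20), K⁺ (Z=19), Cl⁻ (Z=17), P³⁻ (Z=15).
So the order is Ti⁴⁺ < Sc³⁺ < Ca²⁺ < K⁺ < Cl⁻ < P³⁻; the 3rd-smallest ion is Ca²⁺.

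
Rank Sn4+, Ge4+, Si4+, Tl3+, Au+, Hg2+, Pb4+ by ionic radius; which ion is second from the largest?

Hg2+

Work out protons and electrons: Si4+ (Z=14, 10 e⁻), Ge4+ (Z=32, 28 e⁻), Sn4+ (Z=50, 46 e⁻), Pb4+ (Z=82, 78 e⁻), Tl3+ (Z=81, 78 e⁻), Hg2+ (Z=80, 78 e⁻), Au+ (Z=79, 78 e⁻). Si4+ < Ge4+ (same group, period 3 vs 4); Ge4+ < Sn4+ (same group, 1 shell fewer); Sn4+ < Pb4+ (same group, 1 shell fewer); Pb4+ < Tl3+ (both 78 e⁻, Z=82>81); Tl3+ < Hg2+ (both 78 e⁻, Z=81>80); Hg2+ < Au+ (isoelectronic, higher Z=80 is smaller).
Ordering: Si4+ < Ge4+ < Sn4+ < Pb4+ < Tl3+ < Hg2+ < Au+. The second largest is Hg2+.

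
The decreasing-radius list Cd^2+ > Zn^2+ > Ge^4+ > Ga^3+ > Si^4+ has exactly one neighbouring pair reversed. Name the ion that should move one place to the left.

Ga^3+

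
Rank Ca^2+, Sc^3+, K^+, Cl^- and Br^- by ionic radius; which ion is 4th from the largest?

Sc^3+: 18 e⁻, Z=21, Ca^2+: 18 e⁻, Z=20, K^+: 18 e⁻, Z=19, Cl^-: 18 e⁻, Z=17, Br^-: 36 e⁻, Z=35. Sc^3+ < Ca^2+ (isoelectronic, higher Z=21 is smaller); Ca^2+ < K^+ (isoelectronic, higher Z=20 is smaller); K^+ < Cl^- (isoelectronic, higher Z=19 is smaller); Cl^- < Br^- (same group, period 3 vs 4).
Full ascending order: Sc^3+ < Ca^2+ < K^+ < Cl^- < Br^-. Counting from the largest, position 4 is Ca^2+.

Ca^2+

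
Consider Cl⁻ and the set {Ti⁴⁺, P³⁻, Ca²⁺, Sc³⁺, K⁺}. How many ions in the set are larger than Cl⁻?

Isoelectronic series (18 e⁻ each). Size is set by nuclear charge: more protons means a smaller ion. Ti⁴⁺ (Z=22), Sc³⁺ (Z=21), Ca²⁺ (Z=20), K⁺ (Z=19), Cl⁻ (Z=17), P³⁻ (Z=15).
Ordering all of them (including Cl⁻) by radius gives Ti⁴⁺ < Sc³⁺ < Ca²⁺ < K⁺ < Cl⁻ < P³⁻. That's 1.

1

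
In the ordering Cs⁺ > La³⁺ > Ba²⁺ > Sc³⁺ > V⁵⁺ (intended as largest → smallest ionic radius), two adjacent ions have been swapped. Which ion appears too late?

Ba²⁺

The pair La³⁺, Ba²⁺ is the wrong way round — they are isoelectronic (54 e⁻) and La has more protons than Ba (57 vs 56), making La³⁺ smaller. All other adjacent pairs agree with periodic trends, so Ba²⁺ is the misplaced ion.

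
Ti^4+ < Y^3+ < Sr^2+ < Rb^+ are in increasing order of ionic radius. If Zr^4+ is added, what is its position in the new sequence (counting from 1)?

Electron counts and nuclear charges: Ti^4+: 18 e⁻, Z=22, Zr^4+: 36 e⁻, Z=40, Y^3+: 36 e⁻, Z=39, Sr^2+: 36 e⁻, Z=38, Rb^+: 36 e⁻, Z=37. Ti^4+ < Zr^4+ (same group, 1 shell fewer); Zr^4+ < Y^3+ (both 36 e⁻, Z=40>39); Y^3+ < Sr^2+ (isoelectronic, higher Z=39 is smaller); Sr^2+ < Rb^+ (isoelectronic, higher Z=38 is smaller).
With Zr^4+ included the full order is Ti^4+ < Zr^4+ < Y^3+ < Sr^2+ < Rb^+, so it takes position 2.

2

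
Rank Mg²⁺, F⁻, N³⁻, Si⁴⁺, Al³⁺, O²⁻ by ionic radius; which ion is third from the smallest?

Mg²⁺

These species are isoelectronic with 10 electrons. The only difference is the number of protons: Si⁴⁺ (Z=14), Al³⁺ (Z=13), Mg²⁺ (Z=12), F⁻ (Z=9), O²⁻ (Z=8), N³⁻ (Z=7). The strongest nuclear pull (Si⁴⁺) gives the smallest ion.
So the order is Si⁴⁺ < Al³⁺ < Mg²⁺ < F⁻ < O²⁻ < N³⁻; the 3rd-smallest ion is Mg²⁺.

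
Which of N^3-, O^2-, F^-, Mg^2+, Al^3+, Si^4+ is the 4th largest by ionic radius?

These species are isoelectronic with 10 electrons. The only difference is the number of protons: Si^4+ (Z=14), Al^3+ (Z=13), Mg^2+ (Z=12), F^- (Z=9), O^2- (Z=8), N^3- (Z=7). The strongest nuclear pull (Si^4+) gives the smallest ion.
Full ascending order: Si^4+ < Al^3+ < Mg^2+ < F^- < O^2- < N^3-. Counting from the largest, position 4 is Mg^2+.

Mg^2+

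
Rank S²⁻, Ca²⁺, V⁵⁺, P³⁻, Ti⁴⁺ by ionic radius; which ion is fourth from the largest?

All of these have 18 electrons (isoelectronic). With the same electron cloud, the ion with the most protons pulls it in tightest. Nuclear charges: V⁵⁺ (Z=23), Ti⁴⁺ (Z=22), Ca²⁺ (Z=20), S²⁻ (Z=16), P³⁻ (Z=15). Highest Z is smallest.
So the order is V⁵⁺ < Ti⁴⁺ < Ca²⁺ < S²⁻ < P³⁻; the 4th-largest ion is Ti⁴⁺.

Ti⁴⁺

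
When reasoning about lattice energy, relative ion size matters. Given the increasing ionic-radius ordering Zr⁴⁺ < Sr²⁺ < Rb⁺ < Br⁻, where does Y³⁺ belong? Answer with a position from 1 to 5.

These species are isoelectronic with 36 electrons. The only difference is the number of protons: Zr⁴⁺ (Z=40), Y³⁺ (Z=39), Sr²⁺ (Z=38), Rb⁺ (Z=37), Br⁻ (Z=35). The strongest nuclear pull (Zr⁴⁺) gives the smallest ion.
The complete sequence is Zr⁴⁺ < Y³⁺ < Sr²⁺ < Rb⁺ < Br⁻. Y³⁺ sits at position 2.

2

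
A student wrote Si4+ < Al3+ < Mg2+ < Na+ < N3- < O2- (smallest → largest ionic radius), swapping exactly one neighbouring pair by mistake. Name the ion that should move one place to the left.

O2-

Compare adjacent ions: they are isoelectronic (10 e⁻) and O has more protons than N (8 vs 7), making O2- smaller — yet in this increasing list N3- sits before O2-. Nothing else is reversed, so O2- should move one place to the left.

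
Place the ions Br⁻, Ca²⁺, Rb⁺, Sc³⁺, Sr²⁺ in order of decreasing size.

Br⁻ > Rb⁺ > Sr²⁺ > Ca²⁺ > Sc³⁺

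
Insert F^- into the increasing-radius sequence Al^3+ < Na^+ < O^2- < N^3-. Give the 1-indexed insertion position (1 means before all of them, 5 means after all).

3

Isoelectronic series (10 e⁻ each). Size is set by nuclear charge: more protons means a smaller ion. Al^3+ (Z=13), Na^+ (Z=11), F^- (Z=9), O^2- (Z=8), N^3- (Z=7).
The complete sequence is Al^3+ < Na^+ < F^- < O^2- < N^3-. F^- sits at position 3.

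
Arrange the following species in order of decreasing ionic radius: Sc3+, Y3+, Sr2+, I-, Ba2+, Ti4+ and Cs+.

Electron counts and nuclear charges: Ti4+: 18 e⁻, Z=22, Sc3+: 18 e⁻, Z=21, Y3+: 36 e⁻, Z=39, Sr2+: 36 e⁻, Z=38, Ba2+: 54 e⁻, Z=56, Cs+: 54 e⁻, Z=55, I-: 54 e⁻, Z=53. Ti4+ < Sc3+ (isoelectronic, higher Z=22 is smaller); Sc3+ < Y3+ (same group, 1 shell fewer); Y3+ < Sr2+ (isoelectronic, higher Z=39 is smaller); Sr2+ < Ba2+ (same group, period 5 vs 6); Ba2+ < Cs+ (isoelectronic, higher Z=56 is smaller); Cs+ < I- (isoelectronic, higher Z=55 is smaller).

I- > Cs+ > Ba2+ > Sr2+ > Y3+ > Sc3+ > Ti4+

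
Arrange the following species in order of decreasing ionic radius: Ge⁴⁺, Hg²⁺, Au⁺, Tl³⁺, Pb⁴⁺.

Au⁺ > Hg²⁺ > Tl³⁺ > Pb⁴⁺ > Ge⁴⁺

Tabulating Z and e⁻: Ge⁴⁺ (Z=32, 28 e⁻), Pb⁴⁺ (Z=82, 78 e⁻), Tl³⁺ (Z=81, 78 e⁻), Hg²⁺ (Z=80, 78 e⁻), Au⁺ (Z=79, 78 e⁻). Ge⁴⁺ < Pb⁴⁺ (same group, 2 shells fewer); Pb⁴⁺ < Tl³⁺ (isoelectronic, higher Z=82 is smaller); Tl³⁺ < Hg²⁺ (both 78 e⁻, Z=81>80); Hg²⁺ < Au⁺ (both 78 e⁻, Z=80>79).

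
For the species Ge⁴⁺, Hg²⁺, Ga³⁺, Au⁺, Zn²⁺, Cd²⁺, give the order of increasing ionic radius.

Ge⁴⁺ < Ga³⁺ < Zn²⁺ < Cd²⁺ < Hg²⁺ < Au⁺

Tabulating Z and e⁻: Ge⁴⁺ has 28 e⁻ (Z=32), Ga³⁺ has 28 e⁻ (Z=31), Zn²⁺ has 28 e⁻ (Z=30), Cd²⁺ has 46 e⁻ (Z=48), Hg²⁺ has 78 e⁻ (Z=80), Au⁺ has 78 e⁻ (Z=79). Ge⁴⁺ < Ga³⁺ (both 28 e⁻, Z=32>31); Ga³⁺ < Zn²⁺ (both 28 e⁻, Z=31>30); Zn²⁺ < Cd²⁺ (same group, period 4 vs 5); Cd²⁺ < Hg²⁺ (same group, period 5 vs 6); Hg²⁺ < Au⁺ (isoelectronic, higher Z=80 is smaller).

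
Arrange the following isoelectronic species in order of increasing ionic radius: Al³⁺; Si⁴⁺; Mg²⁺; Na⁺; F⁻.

All of these have 10 electrons (isoelectronic). With the same electron cloud, the ion with the most protons pulls it in tightest. Nuclear charges: Si⁴⁺ (Z=14), Al³⁺ (Z=13), Mg²⁺ (Z=12), Na⁺ (Z=11), F⁻ (Z=9). Highest Z is smallest.

Si⁴⁺ < Al³⁺ < Mg²⁺ < Na⁺ < F⁻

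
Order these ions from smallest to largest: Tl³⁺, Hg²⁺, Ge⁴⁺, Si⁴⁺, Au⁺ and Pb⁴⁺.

Work out protons and electrons: Si⁴⁺ has 10 e⁻ (Z=14), Ge⁴⁺ has 28 e⁻ (Z=32), Pb⁴⁺ has 78 e⁻ (Z=82), Tl³⁺ has 78 e⁻ (Z=81), Hg²⁺ has 78 e⁻ (Z=80), Au⁺ has 78 e⁻ (Z=79). Si⁴⁺ < Ge⁴⁺ (same group, period 3 vs 4); Ge⁴⁺ < Pb⁴⁺ (same group, period 4 vs 6); Pb⁴⁺ < Tl³⁺ (both 78 e⁻, Z=82>81); Tl³⁺ < Hg²⁺ (isoelectronic, higher Z=81 is smaller); Hg²⁺ < Au⁺ (isoelectronic, higher Z=80 is smaller).

Si⁴⁺ < Ge⁴⁺ < Pb⁴⁺ < Tl³⁺ < Hg²⁺ < Au⁺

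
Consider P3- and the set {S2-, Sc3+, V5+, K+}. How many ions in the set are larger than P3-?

Each ion has 18 electrons. The ranking follows nuclear charge in reverse — greater Z gives a smaller radius. V5+ (Z=23), Sc3+ (Z=21), K+ (Z=19), S2- (Z=16), P3- (Z=15).
Overall: V5+ < Sc3+ < K+ < S2- < P3-. P3- has 4 below it and 0 above. Count: 0.

0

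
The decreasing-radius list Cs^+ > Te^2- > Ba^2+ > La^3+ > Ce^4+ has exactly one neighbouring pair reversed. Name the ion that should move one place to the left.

Te^2-

Scanning neighbour by neighbour, only Cs^+/Te^2- violates a trend: Cs^+ and Te^2- share 54 electrons; the higher nuclear charge on Cs (Z=55) contracts it more, so Cs^+ < Te^2-. That makes Te^2- the one sitting a position late relative to where it belongs.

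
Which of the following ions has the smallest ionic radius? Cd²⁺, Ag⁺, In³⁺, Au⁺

In³⁺

First list Z and electron count for each: In³⁺ has 46 e⁻ (Z=49), Cd²⁺ has 46 e⁻ (Z=48), Ag⁺ has 46 e⁻ (Z=47), Au⁺ has 78 e⁻ (Z=79). In³⁺ < Cd²⁺ (isoelectronic, higher Z=49 is smaller); Cd²⁺ < Ag⁺ (both 46 e⁻, Z=48>47); Ag⁺ < Au⁺ (same group, 1 shell fewer).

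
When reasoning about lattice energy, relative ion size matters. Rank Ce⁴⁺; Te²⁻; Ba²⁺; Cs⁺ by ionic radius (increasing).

Ce⁴⁺ < Ba²⁺ < Cs⁺ < Te²⁻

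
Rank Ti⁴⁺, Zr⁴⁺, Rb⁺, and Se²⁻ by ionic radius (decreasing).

Se²⁻ > Rb⁺ > Zr⁴⁺ > Ti⁴⁺

First list Z and electron count for each: Ti⁴⁺ (Z=22, 18 e⁻), Zr⁴⁺ (Z=40, 36 e⁻), Rb⁺ (Z=37, 36 e⁻), Se²⁻ (Z=34, 36 e⁻). Ti⁴⁺ < Zr⁴⁺ (same group, 1 shell fewer); Zr⁴⁺ < Rb⁺ (isoelectronic, higher Z=40 is smaller); Rb⁺ < Se²⁻ (both 36 e⁻, Z=37>34).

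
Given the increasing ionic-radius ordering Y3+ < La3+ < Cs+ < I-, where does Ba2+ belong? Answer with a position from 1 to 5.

Electron counts and nuclear charges: Y3+ (Z=39, 36 e⁻), La3+ (Z=57, 54 e⁻), Ba2+ (Z=56, 54 e⁻), Cs+ (Z=55, 54 e⁻), I- (Z=53, 54 e⁻). Y3+ < La3+ (same group, 1 shell fewer); La3+ < Ba2+ (both 54 e⁻, Z=57>56); Ba2+ < Cs+ (both 54 e⁻, Z=56>55); Cs+ < I- (both 54 e⁻, Z=55>53).
Merged order: Y3+ < La3+ < Ba2+ < Cs+ < I- — Ba2+ is number 3.

3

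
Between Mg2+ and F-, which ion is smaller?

Mg2+

All of these have 10 electrons (isoelectronic). With the same electron cloud, the ion with the most protons pulls it in tightest. Nuclear charges: Mg2+ (Z=12), F- (Z=9). Highest Z is smallest.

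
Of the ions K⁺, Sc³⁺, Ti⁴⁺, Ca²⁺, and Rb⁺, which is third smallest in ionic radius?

Ti⁴⁺: 18 e⁻, Z=22, Sc³⁺: 18 e⁻, Z=21, Ca²⁺: 18 e⁻, Z=20, K⁺: 18 e⁻, Z=19, Rb⁺: 36 e⁻, Z=37. Ti⁴⁺ < Sc³⁺ (isoelectronic, higher Z=22 is smaller); Sc³⁺ < Ca²⁺ (isoelectronic, higher Z=21 is smaller); Ca²⁺ < K⁺ (isoelectronic, higher Z=20 is smaller); K⁺ < Rb⁺ (same group, 1 shell fewer).
Ordering: Ti⁴⁺ < Sc³⁺ < Ca²⁺ < K⁺ < Rb⁺. The third smallest is Ca²⁺.

Ca²⁺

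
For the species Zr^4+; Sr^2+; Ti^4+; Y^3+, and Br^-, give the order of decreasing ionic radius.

Tabulating Z and e⁻: Ti^4+: 18 e⁻, Z=22, Zr^4+: 36 e⁻, Z=40, Y^3+: 36 e⁻, Z=39, Sr^2+: 36 e⁻, Z=38, Br^-: 36 e⁻, Z=35. Ti^4+ < Zr^4+ (same group, 1 shell fewer); Zr^4+ < Y^3+ (isoelectronic, higher Z=40 is smaller); Y^3+ < Sr^2+ (isoelectronic, higher Z=39 is smaller); Sr^2+ < Br^- (isoelectronic, higher Z=38 is smaller).

Br^- > Sr^2+ > Y^3+ > Zr^4+ > Ti^4+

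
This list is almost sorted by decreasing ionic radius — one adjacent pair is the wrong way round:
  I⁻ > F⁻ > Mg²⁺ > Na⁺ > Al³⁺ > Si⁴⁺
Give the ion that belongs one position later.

Compare adjacent ions: they are isoelectronic (10 e⁻) and Mg has more protons than Na (12 vs 11), making Mg²⁺ smaller — yet in this decreasing list Mg²⁺ sits before Na⁺. Nothing else is reversed, so Mg²⁺ should move one place to the right.

Mg²⁺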